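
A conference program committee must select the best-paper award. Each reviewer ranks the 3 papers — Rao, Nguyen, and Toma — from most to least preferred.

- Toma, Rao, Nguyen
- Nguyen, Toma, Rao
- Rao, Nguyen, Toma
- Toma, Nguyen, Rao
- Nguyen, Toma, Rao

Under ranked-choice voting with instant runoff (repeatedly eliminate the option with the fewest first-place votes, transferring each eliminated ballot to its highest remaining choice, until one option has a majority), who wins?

Round 1: Nguyen 2, Toma 2, Rao 1. Rao has the fewest and is eliminated.
Round 2: Nguyen 3, Toma 2. Nguyen has a majority.

Nguyen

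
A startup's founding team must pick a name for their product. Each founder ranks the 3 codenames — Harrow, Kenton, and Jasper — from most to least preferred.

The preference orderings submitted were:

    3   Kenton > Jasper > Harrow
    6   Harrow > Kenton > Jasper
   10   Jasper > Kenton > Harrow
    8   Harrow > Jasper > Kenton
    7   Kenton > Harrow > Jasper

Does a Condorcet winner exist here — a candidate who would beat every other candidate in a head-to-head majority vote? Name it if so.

None — there is no Condorcet winner

Head-to-head results (34 voters total):
Harrow vs Kenton: Kenton wins 20–14.
Harrow vs Jasper: Harrow wins 21–13.
Kenton vs Jasper: Jasper wins 18–16.
No candidate beats all others: Harrow beats Jasper beats Kenton beats Harrow, a majority cycle.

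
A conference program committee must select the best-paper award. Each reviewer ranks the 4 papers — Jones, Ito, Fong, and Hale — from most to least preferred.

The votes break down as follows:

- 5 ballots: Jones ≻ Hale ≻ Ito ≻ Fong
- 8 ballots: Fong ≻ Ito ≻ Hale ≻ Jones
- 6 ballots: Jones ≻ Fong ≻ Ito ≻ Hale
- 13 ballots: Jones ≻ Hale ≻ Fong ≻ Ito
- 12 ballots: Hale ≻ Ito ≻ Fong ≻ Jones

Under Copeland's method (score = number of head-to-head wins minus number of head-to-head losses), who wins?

Pairwise results:
  Jones vs Ito: Jones wins 24–20.
  Jones vs Fong: Jones wins 24–20.
  Jones vs Hale: Jones wins 24–20.
  Ito vs Fong: Fong wins 27–17.
  Ito vs Hale: Hale wins 30–14.
  Fong vs Hale: Hale wins 30–14.
Copeland scores (wins − losses):
  Jones: 3 − 0 = 3
  Ito: 0 − 3 = -3
  Fong: 1 − 2 = -1
  Hale: 2 − 1 = 1
Jones has the best Copeland score.

Jones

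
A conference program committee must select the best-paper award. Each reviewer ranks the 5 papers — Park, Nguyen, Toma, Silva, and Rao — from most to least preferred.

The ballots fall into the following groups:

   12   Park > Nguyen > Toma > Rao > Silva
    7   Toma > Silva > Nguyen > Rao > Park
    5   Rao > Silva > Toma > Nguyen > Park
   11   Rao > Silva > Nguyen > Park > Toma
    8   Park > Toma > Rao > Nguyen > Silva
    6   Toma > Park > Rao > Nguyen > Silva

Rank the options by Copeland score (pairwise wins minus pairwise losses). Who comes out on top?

Pairwise results:
  Park vs Nguyen: Park wins 26–23.
  Park vs Toma: Park wins 31–18.
  Park vs Silva: Park wins 26–23.
  Park vs Rao: Park wins 26–23.
  Nguyen vs Toma: Toma wins 26–23.
  Nguyen vs Silva: Nguyen wins 26–23.
  Nguyen vs Rao: Rao wins 30–19.
  Toma vs Silva: Toma wins 33–16.
  Toma vs Rao: Toma wins 33–16.
  Silva vs Rao: Rao wins 42–7.
Copeland scores (wins − losses):
  Park: 4 − 0 = 4
  Nguyen: 1 − 3 = -2
  Toma: 3 − 1 = 2
  Silva: 0 − 4 = -4
  Rao: 2 − 2 = 0
Park has the best Copeland score.

Park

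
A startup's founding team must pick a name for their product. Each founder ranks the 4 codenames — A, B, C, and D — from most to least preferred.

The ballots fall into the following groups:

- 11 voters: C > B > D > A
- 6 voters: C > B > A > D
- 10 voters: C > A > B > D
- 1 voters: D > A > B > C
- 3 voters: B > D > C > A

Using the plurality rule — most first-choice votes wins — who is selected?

C

First-place vote totals:
  A: 0
  B: 3
  C: 27
  D: 1
C has the most first-place votes.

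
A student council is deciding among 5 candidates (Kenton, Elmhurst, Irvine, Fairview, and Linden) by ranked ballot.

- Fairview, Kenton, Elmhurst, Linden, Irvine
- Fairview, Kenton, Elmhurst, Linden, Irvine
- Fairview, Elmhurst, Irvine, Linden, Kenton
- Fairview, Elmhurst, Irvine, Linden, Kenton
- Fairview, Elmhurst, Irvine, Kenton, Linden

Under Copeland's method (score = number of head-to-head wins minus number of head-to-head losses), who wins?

Fairview

Pairwise results:
  Kenton vs Elmhurst: Elmhurst wins 3–2.
  Kenton vs Irvine: Irvine wins 3–2.
  Kenton vs Fairview: Fairview wins 5–0.
  Kenton vs Linden: Kenton wins 3–2.
  Elmhurst vs Irvine: Elmhurst wins 5–0.
  Elmhurst vs Fairview: Fairview wins 5–0.
  Elmhurst vs Linden: Elmhurst wins 5–0.
  Irvine vs Fairview: Fairview wins 5–0.
  Irvine vs Linden: Irvine wins 3–2.
  Fairview vs Linden: Fairview wins 5–0.
Copeland scores (wins − losses):
  Kenton: 1 − 3 = -2
  Elmhurst: 3 − 1 = 2
  Irvine: 2 − 2 = 0
  Fairview: 4 − 0 = 4
  Linden: 0 − 4 = -4
Fairview has the best Copeland score.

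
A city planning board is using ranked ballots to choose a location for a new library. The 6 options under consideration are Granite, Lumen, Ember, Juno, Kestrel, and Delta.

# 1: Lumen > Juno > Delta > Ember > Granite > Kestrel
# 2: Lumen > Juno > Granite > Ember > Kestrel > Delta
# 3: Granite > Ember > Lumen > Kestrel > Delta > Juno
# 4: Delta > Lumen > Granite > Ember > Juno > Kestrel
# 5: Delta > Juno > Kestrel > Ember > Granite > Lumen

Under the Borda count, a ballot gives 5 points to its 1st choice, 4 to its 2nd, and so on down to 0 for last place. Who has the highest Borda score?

Borda scores:
  Granite: 1 + 3 + 5 + 3 + 1 = 13
  Lumen: 5 + 5 + 3 + 4 + 0 = 17
  Ember: 2 + 2 + 4 + 2 + 2 = 12
  Juno: 4 + 4 + 0 + 1 + 4 = 13
  Kestrel: 0 + 1 + 2 + 0 + 3 = 6
  Delta: 3 + 0 + 1 + 5 + 5 = 14
Lumen has the highest total.

Lumen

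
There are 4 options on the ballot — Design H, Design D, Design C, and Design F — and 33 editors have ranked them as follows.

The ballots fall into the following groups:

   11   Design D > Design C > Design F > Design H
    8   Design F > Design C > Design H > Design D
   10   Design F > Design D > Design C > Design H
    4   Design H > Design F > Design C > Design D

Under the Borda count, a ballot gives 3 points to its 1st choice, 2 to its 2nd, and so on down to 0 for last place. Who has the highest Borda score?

Design F

Borda scores:
  Design H: 11·0 + 8·1 + 10·0 + 4·3 = 20
  Design D: 11·3 + 8·0 + 10·2 + 4·0 = 53
  Design C: 11·2 + 8·2 + 10·1 + 4·1 = 52
  Design F: 11·1 + 8·3 + 10·3 + 4·2 = 73
Design F has the highest total.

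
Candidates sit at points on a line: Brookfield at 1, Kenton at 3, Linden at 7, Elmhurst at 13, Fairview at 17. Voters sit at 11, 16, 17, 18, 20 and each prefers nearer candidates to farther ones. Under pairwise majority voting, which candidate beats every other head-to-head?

Fairview

With single-peaked preferences on a line, the Condorcet winner is the candidate closest to the median voter.
The median voter (position 17) is closest to Fairview at 17.
Check: Fairview vs Elmhurst — voters closer to Fairview: 4 of 5.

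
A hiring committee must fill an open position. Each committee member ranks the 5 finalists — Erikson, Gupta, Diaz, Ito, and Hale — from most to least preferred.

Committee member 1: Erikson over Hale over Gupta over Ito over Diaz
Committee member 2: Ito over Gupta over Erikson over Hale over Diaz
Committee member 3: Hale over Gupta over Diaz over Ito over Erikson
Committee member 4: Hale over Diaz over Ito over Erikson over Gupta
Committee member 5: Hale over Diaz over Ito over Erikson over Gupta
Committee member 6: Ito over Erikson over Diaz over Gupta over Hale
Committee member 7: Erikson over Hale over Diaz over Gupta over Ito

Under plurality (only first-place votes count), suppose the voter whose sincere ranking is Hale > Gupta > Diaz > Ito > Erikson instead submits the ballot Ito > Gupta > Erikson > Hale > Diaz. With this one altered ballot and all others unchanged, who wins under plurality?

First-place totals with the altered ballot: Erikson 2, Gupta 0, Diaz 0, Ito 3, Hale 2.
The switch changes the winner from Hale to Ito.

Ito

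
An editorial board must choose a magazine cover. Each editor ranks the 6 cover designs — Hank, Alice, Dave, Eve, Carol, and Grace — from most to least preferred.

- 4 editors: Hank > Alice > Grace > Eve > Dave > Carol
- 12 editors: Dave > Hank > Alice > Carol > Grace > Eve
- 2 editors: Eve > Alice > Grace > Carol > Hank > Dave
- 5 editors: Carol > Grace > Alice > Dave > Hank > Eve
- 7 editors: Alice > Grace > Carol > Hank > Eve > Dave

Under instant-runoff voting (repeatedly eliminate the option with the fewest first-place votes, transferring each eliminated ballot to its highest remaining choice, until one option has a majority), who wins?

Round 1: Dave 12, Alice 7, Carol 5, Hank 4, Eve 2, Grace 0. Grace has the fewest and is eliminated.
Round 2: Dave 12, Alice 7, Carol 5, Hank 4, Eve 2. Eve has the fewest and is eliminated.
Round 3: Dave 12, Alice 9, Carol 5, Hank 4. Hank has the fewest and is eliminated.
Round 4: Alice 13, Dave 12, Carol 5. Carol has the fewest and is eliminated.
Round 5: Alice 18, Dave 12. Alice has a majority.

Alice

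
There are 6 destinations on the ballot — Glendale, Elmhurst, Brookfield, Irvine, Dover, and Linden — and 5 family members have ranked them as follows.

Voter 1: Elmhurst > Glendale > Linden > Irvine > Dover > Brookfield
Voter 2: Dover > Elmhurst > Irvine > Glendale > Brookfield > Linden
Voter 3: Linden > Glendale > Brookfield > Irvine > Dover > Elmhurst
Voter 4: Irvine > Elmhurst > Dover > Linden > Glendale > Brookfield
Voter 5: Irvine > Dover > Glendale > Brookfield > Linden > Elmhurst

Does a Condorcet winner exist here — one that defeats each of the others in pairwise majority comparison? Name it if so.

Head-to-head results (5 voters total):
Glendale vs Elmhurst: Elmhurst wins 3–2.
Glendale vs Brookfield: Glendale wins 5–0.
Glendale vs Irvine: Irvine wins 3–2.
Glendale vs Dover: Dover wins 3–2.
Glendale vs Linden: Glendale wins 3–2.
Elmhurst vs Brookfield: Elmhurst wins 3–2.
Elmhurst vs Irvine: Irvine wins 3–2.
Elmhurst vs Dover: Dover wins 3–2.
Elmhurst vs Linden: Elmhurst wins 3–2.
Brookfield vs Irvine: Irvine wins 4–1.
Brookfield vs Dover: Dover wins 4–1.
Brookfield vs Linden: Linden wins 3–2.
Irvine vs Dover: Irvine wins 4–1.
Irvine vs Linden: Irvine wins 3–2.
Dover vs Linden: Dover wins 3–2.
Irvine beats each rival — Glendale (3–2), Elmhurst (3–2), Brookfield (4–1), Dover (4–1), Linden (3–2) — so Irvine is the Condorcet winner.

Irvine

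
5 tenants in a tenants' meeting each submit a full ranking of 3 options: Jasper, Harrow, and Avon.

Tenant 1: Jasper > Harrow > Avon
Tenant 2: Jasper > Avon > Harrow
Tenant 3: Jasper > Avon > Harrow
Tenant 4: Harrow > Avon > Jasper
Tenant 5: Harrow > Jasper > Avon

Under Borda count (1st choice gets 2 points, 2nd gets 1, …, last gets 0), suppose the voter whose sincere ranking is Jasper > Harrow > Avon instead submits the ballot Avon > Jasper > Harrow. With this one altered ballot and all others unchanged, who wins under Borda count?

Jasper

Borda totals with the altered ballot: Jasper 6, Harrow 4, Avon 5.
The winner is unchanged: still Jasper.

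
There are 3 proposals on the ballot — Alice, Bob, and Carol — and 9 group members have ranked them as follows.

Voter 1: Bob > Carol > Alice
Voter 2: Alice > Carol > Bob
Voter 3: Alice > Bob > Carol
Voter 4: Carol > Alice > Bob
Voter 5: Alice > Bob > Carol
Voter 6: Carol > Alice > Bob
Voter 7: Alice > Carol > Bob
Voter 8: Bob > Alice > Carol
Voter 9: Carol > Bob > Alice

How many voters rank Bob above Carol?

Ballots ranking Bob above Carol: 4.
Ballots ranking Carol above Bob: 5.
So 4 of 9 voters prefer Bob to Carol.

4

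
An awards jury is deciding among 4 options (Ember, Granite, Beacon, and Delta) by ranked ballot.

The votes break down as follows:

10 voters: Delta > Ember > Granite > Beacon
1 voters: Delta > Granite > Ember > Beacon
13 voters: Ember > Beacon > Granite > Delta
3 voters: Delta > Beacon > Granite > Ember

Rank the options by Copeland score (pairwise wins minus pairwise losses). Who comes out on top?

Delta

Pairwise results:
  Ember vs Granite: Ember wins 23–4.
  Ember vs Beacon: Ember wins 24–3.
  Ember vs Delta: Delta wins 14–13.
  Granite vs Beacon: Beacon wins 16–11.
  Granite vs Delta: Delta wins 14–13.
  Beacon vs Delta: Delta wins 14–13.
Copeland scores (wins − losses):
  Ember: 2 − 1 = 1
  Granite: 0 − 3 = -3
  Beacon: 1 − 2 = -1
  Delta: 3 − 0 = 3
Delta has the best Copeland score.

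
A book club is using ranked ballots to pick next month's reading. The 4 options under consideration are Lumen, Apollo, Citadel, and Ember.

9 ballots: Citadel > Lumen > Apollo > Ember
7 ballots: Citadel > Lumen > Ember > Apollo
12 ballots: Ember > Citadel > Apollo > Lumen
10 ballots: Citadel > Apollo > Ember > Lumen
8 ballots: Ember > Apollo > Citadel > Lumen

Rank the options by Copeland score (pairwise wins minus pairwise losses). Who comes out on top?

Pairwise results:
  Lumen vs Apollo: Apollo wins 30–16.
  Lumen vs Citadel: Citadel wins 46–0.
  Lumen vs Ember: Ember wins 30–16.
  Apollo vs Citadel: Citadel wins 38–8.
  Apollo vs Ember: Ember wins 27–19.
  Citadel vs Ember: Citadel wins 26–20.
Copeland scores (wins − losses):
  Lumen: 0 − 3 = -3
  Apollo: 1 − 2 = -1
  Citadel: 3 − 0 = 3
  Ember: 2 − 1 = 1
Citadel has the best Copeland score.

Citadel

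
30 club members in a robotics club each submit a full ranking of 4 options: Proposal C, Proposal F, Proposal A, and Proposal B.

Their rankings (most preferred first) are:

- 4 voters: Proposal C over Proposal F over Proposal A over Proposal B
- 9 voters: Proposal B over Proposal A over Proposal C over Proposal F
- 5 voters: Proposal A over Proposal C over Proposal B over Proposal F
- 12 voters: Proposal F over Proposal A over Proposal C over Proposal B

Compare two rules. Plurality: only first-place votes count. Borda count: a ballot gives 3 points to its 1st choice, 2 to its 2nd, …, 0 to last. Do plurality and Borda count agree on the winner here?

Plurality first-place counts: Proposal C 4, Proposal F 12, Proposal A 5, Proposal B 9 → Proposal F.
Borda totals: Proposal C 43, Proposal F 44, Proposal A 61, Proposal B 32 → Proposal A.
The two rules disagree: plurality picks Proposal F, Borda picks Proposal A.

No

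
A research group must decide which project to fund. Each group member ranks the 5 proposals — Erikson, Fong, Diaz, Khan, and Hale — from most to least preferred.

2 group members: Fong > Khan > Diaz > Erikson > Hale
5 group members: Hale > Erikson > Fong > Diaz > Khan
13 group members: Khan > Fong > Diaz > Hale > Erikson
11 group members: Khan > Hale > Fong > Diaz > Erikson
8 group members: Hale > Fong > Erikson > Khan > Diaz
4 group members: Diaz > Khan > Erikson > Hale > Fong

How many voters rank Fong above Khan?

15

Ballots ranking Fong above Khan: 2+5+8 = 15.
Ballots ranking Khan above Fong: 13+11+4 = 28.
So 15 of 43 voters prefer Fong to Khan.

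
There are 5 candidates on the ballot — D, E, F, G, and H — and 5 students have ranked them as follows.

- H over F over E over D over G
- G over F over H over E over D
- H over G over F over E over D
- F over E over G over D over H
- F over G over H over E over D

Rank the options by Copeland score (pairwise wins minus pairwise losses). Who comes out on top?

Pairwise results:
  D vs E: E wins 5–0.
  D vs F: F wins 5–0.
  D vs G: G wins 4–1.
  D vs H: H wins 4–1.
  E vs F: F wins 5–0.
  E vs G: G wins 3–2.
  E vs H: H wins 4–1.
  F vs G: F wins 3–2.
  F vs H: F wins 3–2.
  G vs H: G wins 3–2.
Copeland scores (wins − losses):
  D: 0 − 4 = -4
  E: 1 − 3 = -2
  F: 4 − 0 = 4
  G: 3 − 1 = 2
  H: 2 − 2 = 0
F has the best Copeland score.

F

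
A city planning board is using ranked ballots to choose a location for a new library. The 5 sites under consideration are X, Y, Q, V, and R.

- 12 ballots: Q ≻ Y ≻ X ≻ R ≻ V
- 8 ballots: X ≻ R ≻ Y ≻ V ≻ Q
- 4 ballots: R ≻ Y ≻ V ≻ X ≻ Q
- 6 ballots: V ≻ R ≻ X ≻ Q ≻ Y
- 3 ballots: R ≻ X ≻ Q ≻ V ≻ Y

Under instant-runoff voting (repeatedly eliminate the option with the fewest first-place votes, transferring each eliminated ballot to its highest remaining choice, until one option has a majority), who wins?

Round 1: Q 12, X 8, R 7, V 6, Y 0. Y has the fewest and is eliminated.
Round 2: Q 12, X 8, R 7, V 6. V has the fewest and is eliminated.
Round 3: R 13, Q 12, X 8. X has the fewest and is eliminated.
Round 4: R 21, Q 12. R has a majority.

R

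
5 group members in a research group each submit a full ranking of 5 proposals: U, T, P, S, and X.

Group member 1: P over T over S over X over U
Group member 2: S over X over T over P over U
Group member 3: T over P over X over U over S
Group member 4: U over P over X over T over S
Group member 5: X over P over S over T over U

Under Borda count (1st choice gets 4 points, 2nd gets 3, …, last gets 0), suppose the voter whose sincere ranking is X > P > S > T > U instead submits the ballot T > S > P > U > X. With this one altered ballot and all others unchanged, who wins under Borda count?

T

Borda totals with the altered ballot: U 6, T 14, P 13, S 9, X 8.
The switch changes the winner from P to T.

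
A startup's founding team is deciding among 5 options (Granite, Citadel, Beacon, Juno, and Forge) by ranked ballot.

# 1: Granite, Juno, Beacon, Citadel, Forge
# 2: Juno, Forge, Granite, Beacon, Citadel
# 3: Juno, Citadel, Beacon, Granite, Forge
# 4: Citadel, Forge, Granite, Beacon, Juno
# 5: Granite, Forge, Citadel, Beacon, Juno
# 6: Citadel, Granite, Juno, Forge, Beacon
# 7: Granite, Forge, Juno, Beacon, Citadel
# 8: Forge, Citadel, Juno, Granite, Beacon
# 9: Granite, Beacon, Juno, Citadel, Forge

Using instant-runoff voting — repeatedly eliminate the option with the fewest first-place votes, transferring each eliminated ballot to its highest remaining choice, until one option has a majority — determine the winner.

Granite

Round 1: Granite 4, Citadel 2, Juno 2, Forge 1, Beacon 0. Beacon has the fewest and is eliminated.
Round 2: Granite 4, Citadel 2, Juno 2, Forge 1. Forge has the fewest and is eliminated.
Round 3: Granite 4, Citadel 3, Juno 2. Juno has the fewest and is eliminated.
Round 4: Granite 5, Citadel 4. Granite has a majority.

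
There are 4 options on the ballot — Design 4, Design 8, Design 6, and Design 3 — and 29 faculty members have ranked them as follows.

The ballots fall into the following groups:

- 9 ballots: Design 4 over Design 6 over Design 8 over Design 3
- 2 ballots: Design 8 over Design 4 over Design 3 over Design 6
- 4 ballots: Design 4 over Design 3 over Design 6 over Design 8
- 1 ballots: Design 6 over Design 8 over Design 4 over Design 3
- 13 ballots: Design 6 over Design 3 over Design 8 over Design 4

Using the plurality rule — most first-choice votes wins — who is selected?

Design 6

First-place vote totals:
  Design 4: 13
  Design 8: 2
  Design 6: 14
  Design 3: 0
Design 6 has the most first-place votes.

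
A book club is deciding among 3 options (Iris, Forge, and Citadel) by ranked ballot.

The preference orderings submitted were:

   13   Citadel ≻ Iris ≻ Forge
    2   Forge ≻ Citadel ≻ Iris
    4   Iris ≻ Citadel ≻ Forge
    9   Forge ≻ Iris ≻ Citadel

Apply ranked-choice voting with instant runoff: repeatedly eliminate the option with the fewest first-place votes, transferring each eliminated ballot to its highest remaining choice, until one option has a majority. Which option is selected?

Round 1: Citadel 13, Forge 11, Iris 4. Iris has the fewest and is eliminated.
Round 2: Citadel 17, Forge 11. Citadel has a majority.

Citadel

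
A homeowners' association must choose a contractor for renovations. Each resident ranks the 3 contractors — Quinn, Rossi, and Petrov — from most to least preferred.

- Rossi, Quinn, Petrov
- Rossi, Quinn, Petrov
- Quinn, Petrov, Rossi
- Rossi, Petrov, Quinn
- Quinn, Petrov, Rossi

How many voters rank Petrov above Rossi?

2

Ballots ranking Petrov above Rossi: 2.
Ballots ranking Rossi above Petrov: 3.
So 2 of 5 voters prefer Petrov to Rossi.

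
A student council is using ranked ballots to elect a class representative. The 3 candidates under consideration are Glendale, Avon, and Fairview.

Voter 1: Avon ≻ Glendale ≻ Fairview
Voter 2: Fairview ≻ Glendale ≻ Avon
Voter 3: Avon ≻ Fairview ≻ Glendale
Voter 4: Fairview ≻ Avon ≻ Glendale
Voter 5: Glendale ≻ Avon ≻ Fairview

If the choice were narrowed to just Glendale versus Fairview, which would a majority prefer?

Ballots ranking Glendale above Fairview: 2.
Ballots ranking Fairview above Glendale: 3.
Fairview wins the head-to-head, 3–2.

Fairview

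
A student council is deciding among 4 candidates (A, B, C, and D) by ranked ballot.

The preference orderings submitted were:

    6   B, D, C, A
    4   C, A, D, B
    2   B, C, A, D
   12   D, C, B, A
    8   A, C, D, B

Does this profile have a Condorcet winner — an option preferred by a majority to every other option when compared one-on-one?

Yes

Head-to-head results (32 voters total):
A vs B: B wins 20–12.
A vs C: C wins 24–8.
A vs D: D wins 18–14.
B vs C: C wins 24–8.
B vs D: D wins 24–8.
C vs D: D wins 18–14.
D beats each rival — A (18–14), B (24–8), C (18–14) — so D is the Condorcet winner.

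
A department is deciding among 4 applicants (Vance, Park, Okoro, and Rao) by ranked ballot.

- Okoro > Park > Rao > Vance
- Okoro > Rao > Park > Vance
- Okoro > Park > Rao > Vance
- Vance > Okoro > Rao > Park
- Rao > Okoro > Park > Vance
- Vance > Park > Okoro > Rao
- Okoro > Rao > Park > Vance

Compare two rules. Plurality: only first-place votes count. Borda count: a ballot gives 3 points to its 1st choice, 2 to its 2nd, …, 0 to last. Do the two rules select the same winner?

Yes

Plurality first-place counts: Vance 2, Park 0, Okoro 4, Rao 1 → Okoro.
Borda totals: Vance 6, Park 9, Okoro 17, Rao 10 → Okoro.
The two rules agree on Okoro.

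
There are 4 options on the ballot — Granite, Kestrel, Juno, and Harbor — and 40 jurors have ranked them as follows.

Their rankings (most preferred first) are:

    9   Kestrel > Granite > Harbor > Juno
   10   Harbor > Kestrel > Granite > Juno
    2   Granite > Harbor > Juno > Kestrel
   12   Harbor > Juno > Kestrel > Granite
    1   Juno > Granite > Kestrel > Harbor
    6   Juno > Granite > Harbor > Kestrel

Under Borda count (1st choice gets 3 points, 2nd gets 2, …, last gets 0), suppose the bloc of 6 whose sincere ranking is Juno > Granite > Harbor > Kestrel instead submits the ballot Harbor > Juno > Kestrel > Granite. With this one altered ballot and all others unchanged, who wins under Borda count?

Borda totals with the altered ballot: Granite 36, Kestrel 66, Juno 41, Harbor 97.
The winner is unchanged: still Harbor.

Harbor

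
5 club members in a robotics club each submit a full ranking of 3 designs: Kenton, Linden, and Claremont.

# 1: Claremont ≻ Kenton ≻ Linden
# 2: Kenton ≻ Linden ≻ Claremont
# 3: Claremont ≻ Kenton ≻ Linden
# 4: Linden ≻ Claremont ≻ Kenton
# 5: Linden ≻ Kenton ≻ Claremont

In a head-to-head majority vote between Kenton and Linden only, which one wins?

Ballots ranking Kenton above Linden: 3.
Ballots ranking Linden above Kenton: 2.
Kenton wins the head-to-head, 3–2.

Kenton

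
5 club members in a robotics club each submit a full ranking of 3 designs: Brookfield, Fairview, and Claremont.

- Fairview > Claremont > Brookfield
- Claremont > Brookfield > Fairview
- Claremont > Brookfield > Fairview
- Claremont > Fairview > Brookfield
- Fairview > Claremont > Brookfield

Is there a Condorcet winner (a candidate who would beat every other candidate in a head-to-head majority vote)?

Head-to-head results (5 voters total):
Brookfield vs Fairview: Fairview wins 3–2.
Brookfield vs Claremont: Claremont wins 5–0.
Fairview vs Claremont: Claremont wins 3–2.
Claremont beats each rival — Brookfield (5–0), Fairview (3–2) — so Claremont is the Condorcet winner.

Yes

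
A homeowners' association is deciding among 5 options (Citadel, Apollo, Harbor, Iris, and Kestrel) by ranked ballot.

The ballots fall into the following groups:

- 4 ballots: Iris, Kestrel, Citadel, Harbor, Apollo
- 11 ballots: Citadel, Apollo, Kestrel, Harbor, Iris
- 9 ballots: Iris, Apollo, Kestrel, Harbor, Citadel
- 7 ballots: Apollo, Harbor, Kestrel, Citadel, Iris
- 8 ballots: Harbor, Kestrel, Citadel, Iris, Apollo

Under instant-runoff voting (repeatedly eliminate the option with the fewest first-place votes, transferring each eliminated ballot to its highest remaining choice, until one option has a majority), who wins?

Round 1: Iris 13, Citadel 11, Harbor 8, Apollo 7, Kestrel 0. Kestrel has the fewest and is eliminated.
Round 2: Iris 13, Citadel 11, Harbor 8, Apollo 7. Apollo has the fewest and is eliminated.
Round 3: Harbor 15, Iris 13, Citadel 11. Citadel has the fewest and is eliminated.
Round 4: Harbor 26, Iris 13. Harbor has a majority.

Harbor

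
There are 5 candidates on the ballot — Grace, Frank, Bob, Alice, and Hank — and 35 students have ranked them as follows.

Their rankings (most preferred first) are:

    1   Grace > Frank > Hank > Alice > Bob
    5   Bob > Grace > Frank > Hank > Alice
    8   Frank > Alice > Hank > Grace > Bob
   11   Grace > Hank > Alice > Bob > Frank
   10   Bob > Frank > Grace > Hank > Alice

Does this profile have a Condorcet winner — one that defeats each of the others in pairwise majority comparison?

No

Head-to-head results (35 voters total):
Grace vs Frank: Frank wins 18–17.
Grace vs Bob: Grace wins 20–15.
Grace vs Alice: Grace wins 27–8.
Grace vs Hank: Grace wins 27–8.
Frank vs Bob: Bob wins 26–9.
Frank vs Alice: Frank wins 24–11.
Frank vs Hank: Frank wins 24–11.
Bob vs Alice: Alice wins 20–15.
Bob vs Hank: Hank wins 20–15.
Alice vs Hank: Hank wins 27–8.
No candidate beats all others: Grace beats Bob beats Frank beats Grace, a majority cycle.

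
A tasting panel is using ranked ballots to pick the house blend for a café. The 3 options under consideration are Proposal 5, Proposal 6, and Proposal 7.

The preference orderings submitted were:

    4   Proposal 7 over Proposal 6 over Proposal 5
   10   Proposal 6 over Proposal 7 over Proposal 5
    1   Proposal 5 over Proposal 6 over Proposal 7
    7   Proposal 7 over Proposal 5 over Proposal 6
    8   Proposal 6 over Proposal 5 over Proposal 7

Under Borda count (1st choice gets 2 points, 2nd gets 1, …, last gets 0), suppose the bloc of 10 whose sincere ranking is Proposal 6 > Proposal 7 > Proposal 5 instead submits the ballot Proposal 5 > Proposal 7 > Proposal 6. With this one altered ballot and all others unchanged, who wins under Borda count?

Borda totals with the altered ballot: Proposal 5 37, Proposal 6 21, Proposal 7 32.
The switch changes the winner from Proposal 6 to Proposal 5.

Proposal 5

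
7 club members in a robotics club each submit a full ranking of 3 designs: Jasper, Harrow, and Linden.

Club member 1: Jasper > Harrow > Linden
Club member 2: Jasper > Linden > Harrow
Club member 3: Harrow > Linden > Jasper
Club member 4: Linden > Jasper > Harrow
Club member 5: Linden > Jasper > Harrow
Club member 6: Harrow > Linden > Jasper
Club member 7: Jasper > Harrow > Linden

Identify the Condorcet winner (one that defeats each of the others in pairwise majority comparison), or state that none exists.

None — there is no Condorcet winner

Head-to-head results (7 voters total):
Jasper vs Harrow: Jasper wins 5–2.
Jasper vs Linden: Linden wins 4–3.
Harrow vs Linden: Harrow wins 4–3.
No candidate beats all others: Jasper beats Harrow beats Linden beats Jasper, a majority cycle.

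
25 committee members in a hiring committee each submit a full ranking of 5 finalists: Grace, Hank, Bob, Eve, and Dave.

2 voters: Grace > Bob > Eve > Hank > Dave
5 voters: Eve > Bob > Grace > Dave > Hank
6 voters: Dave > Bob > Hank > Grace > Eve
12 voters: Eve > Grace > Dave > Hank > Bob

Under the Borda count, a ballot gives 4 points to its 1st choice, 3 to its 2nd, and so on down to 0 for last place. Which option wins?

Eve

Borda scores:
  Grace: 2·4 + 5·2 + 6·1 + 12·3 = 60
  Hank: 2·1 + 5·0 + 6·2 + 12·1 = 26
  Bob: 2·3 + 5·3 + 6·3 + 12·0 = 39
  Eve: 2·2 + 5·4 + 6·0 + 12·4 = 72
  Dave: 2·0 + 5·1 + 6·4 + 12·2 = 53
Eve has the highest total.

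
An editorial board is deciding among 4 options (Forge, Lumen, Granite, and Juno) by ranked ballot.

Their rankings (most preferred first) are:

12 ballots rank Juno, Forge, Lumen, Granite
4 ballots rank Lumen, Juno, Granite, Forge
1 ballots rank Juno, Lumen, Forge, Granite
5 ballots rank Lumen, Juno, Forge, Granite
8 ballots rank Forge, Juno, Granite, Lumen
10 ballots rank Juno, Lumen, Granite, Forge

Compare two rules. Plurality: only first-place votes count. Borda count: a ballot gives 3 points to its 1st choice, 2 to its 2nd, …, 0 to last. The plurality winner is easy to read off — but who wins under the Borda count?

Plurality first-place counts: Forge 8, Lumen 9, Granite 0, Juno 23 → Juno.
Borda totals: Forge 54, Lumen 61, Granite 22, Juno 103 → Juno.

Juno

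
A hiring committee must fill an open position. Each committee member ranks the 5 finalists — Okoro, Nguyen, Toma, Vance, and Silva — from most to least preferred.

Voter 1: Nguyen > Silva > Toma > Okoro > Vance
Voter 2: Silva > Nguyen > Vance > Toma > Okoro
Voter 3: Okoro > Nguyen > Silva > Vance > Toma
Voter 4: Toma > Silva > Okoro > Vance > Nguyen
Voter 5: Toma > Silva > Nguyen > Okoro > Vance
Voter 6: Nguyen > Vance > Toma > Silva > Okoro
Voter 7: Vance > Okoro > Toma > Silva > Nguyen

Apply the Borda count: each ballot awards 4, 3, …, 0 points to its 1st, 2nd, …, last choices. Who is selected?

Silva

Borda scores:
  Okoro: 1 + 0 + 4 + 2 + 1 + 0 + 3 = 11
  Nguyen: 4 + 3 + 3 + 0 + 2 + 4 + 0 = 16
  Toma: 2 + 1 + 0 + 4 + 4 + 2 + 2 = 15
  Vance: 0 + 2 + 1 + 1 + 0 + 3 + 4 = 11
  Silva: 3 + 4 + 2 + 3 + 3 + 1 + 1 = 17
Silva has the highest total.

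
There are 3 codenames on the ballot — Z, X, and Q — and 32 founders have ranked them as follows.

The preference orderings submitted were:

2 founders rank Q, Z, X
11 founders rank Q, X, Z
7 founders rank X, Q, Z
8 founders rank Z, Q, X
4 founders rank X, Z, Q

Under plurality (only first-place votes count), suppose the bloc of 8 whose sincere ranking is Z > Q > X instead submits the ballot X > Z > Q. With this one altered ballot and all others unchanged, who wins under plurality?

X

First-place totals with the altered ballot: Z 0, X 19, Q 13.
The switch changes the winner from Q to X.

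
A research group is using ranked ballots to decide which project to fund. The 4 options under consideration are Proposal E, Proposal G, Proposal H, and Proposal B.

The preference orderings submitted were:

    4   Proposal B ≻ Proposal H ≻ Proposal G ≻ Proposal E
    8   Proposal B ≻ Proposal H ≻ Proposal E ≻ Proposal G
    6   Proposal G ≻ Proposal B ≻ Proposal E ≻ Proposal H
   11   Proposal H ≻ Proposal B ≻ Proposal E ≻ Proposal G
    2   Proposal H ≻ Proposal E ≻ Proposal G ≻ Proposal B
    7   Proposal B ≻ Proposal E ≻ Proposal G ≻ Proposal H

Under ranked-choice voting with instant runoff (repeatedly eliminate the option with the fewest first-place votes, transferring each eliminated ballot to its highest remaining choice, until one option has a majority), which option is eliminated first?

Round 1: Proposal B 19, Proposal H 13, Proposal G 6, Proposal E 0. Proposal E has the fewest and is eliminated.
Round 2: Proposal B 19, Proposal H 13, Proposal G 6. Proposal G has the fewest and is eliminated.
Round 3: Proposal B 25, Proposal H 13. Proposal B has a majority.

Proposal E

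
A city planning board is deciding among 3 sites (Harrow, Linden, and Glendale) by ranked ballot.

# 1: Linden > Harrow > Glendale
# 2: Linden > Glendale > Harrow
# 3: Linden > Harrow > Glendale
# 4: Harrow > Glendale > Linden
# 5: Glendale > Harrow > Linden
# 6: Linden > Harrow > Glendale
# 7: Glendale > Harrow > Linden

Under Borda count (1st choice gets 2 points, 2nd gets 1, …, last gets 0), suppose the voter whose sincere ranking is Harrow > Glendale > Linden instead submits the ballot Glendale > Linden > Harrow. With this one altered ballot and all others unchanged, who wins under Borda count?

Borda totals with the altered ballot: Harrow 5, Linden 9, Glendale 7.
The winner is unchanged: still Linden.

Linden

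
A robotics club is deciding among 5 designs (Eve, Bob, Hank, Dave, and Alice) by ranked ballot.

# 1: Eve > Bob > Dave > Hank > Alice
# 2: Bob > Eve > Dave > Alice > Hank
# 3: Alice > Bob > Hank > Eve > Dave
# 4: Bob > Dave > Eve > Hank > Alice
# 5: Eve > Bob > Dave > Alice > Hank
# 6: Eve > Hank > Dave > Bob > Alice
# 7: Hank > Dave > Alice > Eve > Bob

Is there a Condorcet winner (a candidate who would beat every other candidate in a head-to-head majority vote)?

Head-to-head results (7 voters total):
Eve vs Bob: Eve wins 4–3.
Eve vs Hank: Eve wins 5–2.
Eve vs Dave: Eve wins 5–2.
Eve vs Alice: Eve wins 5–2.
Bob vs Hank: Bob wins 5–2.
Bob vs Dave: Bob wins 5–2.
Bob vs Alice: Bob wins 5–2.
Hank vs Dave: Dave wins 4–3.
Hank vs Alice: Hank wins 4–3.
Dave vs Alice: Dave wins 6–1.
Eve beats each rival — Bob (4–3), Hank (5–2), Dave (5–2), Alice (5–2) — so Eve is the Condorcet winner.

Yes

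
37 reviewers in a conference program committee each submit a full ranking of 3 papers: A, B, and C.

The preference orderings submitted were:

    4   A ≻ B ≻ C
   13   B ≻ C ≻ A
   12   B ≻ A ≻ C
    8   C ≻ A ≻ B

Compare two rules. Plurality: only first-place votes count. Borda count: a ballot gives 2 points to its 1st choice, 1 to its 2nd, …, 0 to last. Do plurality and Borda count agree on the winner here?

Yes

Plurality first-place counts: A 4, B 25, C 8 → B.
Borda totals: A 28, B 54, C 29 → B.
The two rules agree on B.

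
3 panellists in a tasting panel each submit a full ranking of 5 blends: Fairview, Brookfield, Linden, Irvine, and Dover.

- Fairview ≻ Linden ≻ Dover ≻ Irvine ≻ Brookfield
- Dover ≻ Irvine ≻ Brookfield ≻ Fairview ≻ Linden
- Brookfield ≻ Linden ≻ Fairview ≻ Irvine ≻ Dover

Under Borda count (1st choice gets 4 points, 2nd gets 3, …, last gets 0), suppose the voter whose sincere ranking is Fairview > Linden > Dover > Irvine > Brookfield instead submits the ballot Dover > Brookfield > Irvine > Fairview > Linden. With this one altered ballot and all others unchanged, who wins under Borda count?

Brookfield

Borda totals with the altered ballot: Fairview 4, Brookfield 9, Linden 3, Irvine 6, Dover 8.
The switch changes the winner from Fairview to Brookfield.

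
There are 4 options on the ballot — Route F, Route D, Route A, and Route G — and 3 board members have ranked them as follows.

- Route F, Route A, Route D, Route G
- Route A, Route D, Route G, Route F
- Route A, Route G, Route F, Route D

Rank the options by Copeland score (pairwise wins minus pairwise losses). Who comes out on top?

Pairwise results:
  Route F vs Route D: Route F wins 2–1.
  Route F vs Route A: Route A wins 2–1.
  Route F vs Route G: Route G wins 2–1.
  Route D vs Route A: Route A wins 3–0.
  Route D vs Route G: Route D wins 2–1.
  Route A vs Route G: Route A wins 3–0.
Copeland scores (wins − losses):
  Route F: 1 − 2 = -1
  Route D: 1 − 2 = -1
  Route A: 3 − 0 = 3
  Route G: 1 − 2 = -1
Route A has the best Copeland score.

Route A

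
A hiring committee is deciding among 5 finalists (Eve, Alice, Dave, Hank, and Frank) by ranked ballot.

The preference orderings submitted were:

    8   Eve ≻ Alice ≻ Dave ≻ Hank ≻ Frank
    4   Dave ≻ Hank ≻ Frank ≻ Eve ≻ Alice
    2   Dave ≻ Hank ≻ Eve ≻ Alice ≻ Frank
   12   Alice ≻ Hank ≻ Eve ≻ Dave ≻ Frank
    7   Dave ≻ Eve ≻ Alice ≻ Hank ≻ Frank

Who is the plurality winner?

First-place vote totals:
  Eve: 8
  Alice: 12
  Dave: 13
  Hank: 0
  Frank: 0
Dave has the most first-place votes.

Dave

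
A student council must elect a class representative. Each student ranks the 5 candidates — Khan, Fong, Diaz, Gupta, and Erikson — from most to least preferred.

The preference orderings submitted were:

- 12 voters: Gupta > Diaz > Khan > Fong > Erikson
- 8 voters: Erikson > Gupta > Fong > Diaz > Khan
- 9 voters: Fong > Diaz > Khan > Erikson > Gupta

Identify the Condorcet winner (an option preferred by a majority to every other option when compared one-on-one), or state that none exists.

Head-to-head results (29 voters total):
Khan vs Fong: Fong wins 17–12.
Khan vs Diaz: Diaz wins 29–0.
Khan vs Gupta: Gupta wins 20–9.
Khan vs Erikson: Khan wins 21–8.
Fong vs Diaz: Fong wins 17–12.
Fong vs Gupta: Gupta wins 20–9.
Fong vs Erikson: Fong wins 21–8.
Diaz vs Gupta: Gupta wins 20–9.
Diaz vs Erikson: Diaz wins 21–8.
Gupta vs Erikson: Erikson wins 17–12.
No candidate beats all others: Khan beats Erikson beats Gupta beats Khan, a majority cycle.

None — there is no Condorcet winner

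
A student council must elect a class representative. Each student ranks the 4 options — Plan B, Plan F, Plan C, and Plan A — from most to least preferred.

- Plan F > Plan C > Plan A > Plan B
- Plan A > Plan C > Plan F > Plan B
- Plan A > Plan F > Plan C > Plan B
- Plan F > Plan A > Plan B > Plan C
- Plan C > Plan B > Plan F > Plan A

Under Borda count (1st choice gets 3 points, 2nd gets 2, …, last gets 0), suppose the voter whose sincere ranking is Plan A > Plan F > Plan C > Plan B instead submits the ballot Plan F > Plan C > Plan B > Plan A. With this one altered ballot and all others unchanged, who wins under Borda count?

Borda totals with the altered ballot: Plan B 4, Plan F 11, Plan C 9, Plan A 6.
The winner is unchanged: still Plan F.

Plan F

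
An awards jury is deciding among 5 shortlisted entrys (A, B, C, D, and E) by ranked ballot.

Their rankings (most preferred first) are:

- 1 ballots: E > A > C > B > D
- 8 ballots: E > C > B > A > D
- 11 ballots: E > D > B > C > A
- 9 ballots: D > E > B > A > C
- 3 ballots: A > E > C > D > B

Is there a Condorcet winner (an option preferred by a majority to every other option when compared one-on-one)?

Yes

Head-to-head results (32 voters total):
A vs B: B wins 28–4.
A vs C: C wins 19–13.
A vs D: D wins 20–12.
A vs E: E wins 29–3.
B vs C: B wins 20–12.
B vs D: D wins 23–9.
B vs E: E wins 32–0.
C vs D: D wins 20–12.
C vs E: E wins 32–0.
D vs E: E wins 23–9.
E beats each rival — A (29–3), B (32–0), C (32–0), D (23–9) — so E is the Condorcet winner.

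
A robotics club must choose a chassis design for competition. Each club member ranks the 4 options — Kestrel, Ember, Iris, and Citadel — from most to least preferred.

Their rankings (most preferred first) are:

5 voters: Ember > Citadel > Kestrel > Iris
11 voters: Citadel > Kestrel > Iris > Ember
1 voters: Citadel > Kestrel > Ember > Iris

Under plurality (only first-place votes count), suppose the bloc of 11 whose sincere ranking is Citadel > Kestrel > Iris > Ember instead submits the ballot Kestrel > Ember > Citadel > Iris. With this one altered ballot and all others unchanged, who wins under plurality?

Kestrel

First-place totals with the altered ballot: Kestrel 11, Ember 5, Iris 0, Citadel 1.
The switch changes the winner from Citadel to Kestrel.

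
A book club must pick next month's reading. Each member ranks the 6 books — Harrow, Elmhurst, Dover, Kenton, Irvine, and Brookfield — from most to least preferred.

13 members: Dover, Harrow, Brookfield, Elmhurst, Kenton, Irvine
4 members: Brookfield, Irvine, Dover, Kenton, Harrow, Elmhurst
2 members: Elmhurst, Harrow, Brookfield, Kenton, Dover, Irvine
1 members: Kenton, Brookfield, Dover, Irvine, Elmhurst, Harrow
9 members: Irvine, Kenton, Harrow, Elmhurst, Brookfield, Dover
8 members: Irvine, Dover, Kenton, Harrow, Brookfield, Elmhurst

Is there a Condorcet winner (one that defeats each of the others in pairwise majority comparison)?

Head-to-head results (37 voters total):
Harrow vs Elmhurst: Harrow wins 34–3.
Harrow vs Dover: Dover wins 26–11.
Harrow vs Kenton: Kenton wins 22–15.
Harrow vs Irvine: Irvine wins 22–15.
Harrow vs Brookfield: Harrow wins 32–5.
Elmhurst vs Dover: Dover wins 26–11.
Elmhurst vs Kenton: Kenton wins 22–15.
Elmhurst vs Irvine: Irvine wins 22–15.
Elmhurst vs Brookfield: Brookfield wins 26–11.
Dover vs Kenton: Dover wins 25–12.
Dover vs Irvine: Irvine wins 21–16.
Dover vs Brookfield: Dover wins 21–16.
Kenton vs Irvine: Irvine wins 21–16.
Kenton vs Brookfield: Brookfield wins 19–18.
Irvine vs Brookfield: Brookfield wins 20–17.
No candidate beats all others: Harrow beats Brookfield beats Kenton beats Harrow, a majority cycle.

No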